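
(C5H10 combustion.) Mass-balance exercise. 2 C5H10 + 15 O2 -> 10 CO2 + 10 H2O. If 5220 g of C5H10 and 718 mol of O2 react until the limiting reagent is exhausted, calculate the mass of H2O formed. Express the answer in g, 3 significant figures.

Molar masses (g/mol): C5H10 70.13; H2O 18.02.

n(C5H10) = 5220 / 70.13 = 74.43 mol
n(O2) = 718.0 mol
n/ν for C5H10 = 74.43/2 = 37.22
n/ν for O2 = 718.0/15 = 47.87
Smallest n/ν is C5H10 → limiting reagent.
n(H2O) = (10/2) × 74.43 = 372.2 mol
mass = 372.2 × 18.02 = 6707 g

6710 g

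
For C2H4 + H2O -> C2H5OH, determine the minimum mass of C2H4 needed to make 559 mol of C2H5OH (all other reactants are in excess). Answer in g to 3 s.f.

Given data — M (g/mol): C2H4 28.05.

15700 g

n(C2H5OH) = 559.0 mol
n(C2H4) = (1/1) × 559.0 = 559.0 mol
mass = 559.0 × 28.05 = 15680 g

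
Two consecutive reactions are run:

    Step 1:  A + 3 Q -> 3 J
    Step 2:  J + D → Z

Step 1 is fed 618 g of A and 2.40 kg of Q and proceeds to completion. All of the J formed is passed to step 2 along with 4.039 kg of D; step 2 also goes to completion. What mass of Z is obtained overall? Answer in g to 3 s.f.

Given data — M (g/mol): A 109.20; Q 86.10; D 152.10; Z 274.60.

4660 g

Step 1:
n(A) = 618.0 / 109.20 = 5.659 mol
n(Q) = 2.400×1000 / 86.10 = 27.87 mol
n/ν for A = 5.659/1 = 5.659
n/ν for Q = 27.87/3 = 9.290
Smallest n/ν is A → limiting reagent.
n(J) produced = (3/1) × 5.659 = 16.98 mol
Step 2:
n(J) available = 16.98 mol
n(D) = 4.039×1000 / 152.10 = 26.55 mol
n/ν for J = 16.98/1 = 16.98
n/ν for D = 26.55/1 = 26.55
Smallest n/ν is J → limiting reagent.
n(Z) = (1/1) × 16.98 = 16.98 mol
mass = 16.98 × 274.60 = 4663 g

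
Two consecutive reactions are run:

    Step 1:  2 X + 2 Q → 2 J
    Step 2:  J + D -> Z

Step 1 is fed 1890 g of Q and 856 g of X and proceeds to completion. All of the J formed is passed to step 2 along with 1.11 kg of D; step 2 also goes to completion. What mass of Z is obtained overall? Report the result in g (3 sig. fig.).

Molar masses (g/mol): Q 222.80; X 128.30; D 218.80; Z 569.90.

Step 1:
n(Q) = 1890 / 222.80 = 8.483 mol
n(X) = 856.0 / 128.30 = 6.672 mol
n/ν → Q: 4.242, X: 3.336; X is limiting.
n(J) produced = (2/2) × 6.672 = 6.672 mol
Step 2:
n(J) available = 6.672 mol
n(D) = 1.110×1000 / 218.80 = 5.073 mol
n/ν → J: 6.672, D: 5.073; D is limiting.
n(Z) = (1/1) × 5.073 = 5.073 mol
mass = 5.073 × 569.90 = 2891 g

2890 g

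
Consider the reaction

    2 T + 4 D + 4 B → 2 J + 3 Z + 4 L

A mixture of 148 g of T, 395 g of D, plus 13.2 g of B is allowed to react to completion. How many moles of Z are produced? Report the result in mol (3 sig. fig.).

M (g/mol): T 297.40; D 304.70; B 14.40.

n(T) = 148.0 / 297.40 = 0.4976 mol
n(D) = 395.0 / 304.70 = 1.296 mol
n(B) = 13.20 / 14.40 = 0.9167 mol
n/ν for T = 0.4976/2 = 0.2488
n/ν for D = 1.296/4 = 0.3240
n/ν for B = 0.9167/4 = 0.2292
Smallest n/ν is B → limiting reagent.
n(Z) = (3/4) × 0.9167 = 0.6875 mol

0.688 mol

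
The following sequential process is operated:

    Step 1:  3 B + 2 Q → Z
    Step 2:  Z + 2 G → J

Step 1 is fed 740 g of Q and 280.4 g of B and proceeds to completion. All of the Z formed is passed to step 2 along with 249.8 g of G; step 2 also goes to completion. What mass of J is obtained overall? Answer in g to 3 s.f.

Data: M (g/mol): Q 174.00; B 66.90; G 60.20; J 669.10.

Step 1:
n(Q) = 740.0 / 174.00 = 4.253 mol
n(B) = 280.4 / 66.90 = 4.191 mol
n/ν for Q = 4.253/2 = 2.127
n/ν for B = 4.191/3 = 1.397
Smallest n/ν is B → limiting reagent.
n(Z) produced = (1/3) × 4.191 = 1.397 mol
Step 2:
n(Z) available = 1.397 mol
n(G) = 249.8 / 60.20 = 4.150 mol
n/ν for Z = 1.397/1 = 1.397
n/ν for G = 4.150/2 = 2.075
Smallest n/ν is Z → limiting reagent.
n(J) = (1/1) × 1.397 = 1.397 mol
mass = 1.397 × 669.10 = 934.7 g

935 g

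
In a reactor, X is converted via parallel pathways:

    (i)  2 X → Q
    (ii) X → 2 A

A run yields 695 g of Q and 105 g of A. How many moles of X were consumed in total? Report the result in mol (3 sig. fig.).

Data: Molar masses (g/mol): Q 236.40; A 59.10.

n(Q) = 695 / 236.40 = 2.940 mol
n(A) = 105 / 59.10 = 1.777 mol
n(X) via (i) = (2/1)×2.940 = 5.880 mol
n(X) via (ii) = (1/2)×1.777 = 0.8885 mol
total n(X) = 5.880 + 0.8885 = 6.769 mol

6.77 mol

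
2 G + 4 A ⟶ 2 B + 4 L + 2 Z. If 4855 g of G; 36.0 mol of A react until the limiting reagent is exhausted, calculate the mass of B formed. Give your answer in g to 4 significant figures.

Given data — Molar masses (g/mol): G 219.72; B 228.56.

n(G) = 4855 / 219.72 = 22.10 mol
n(A) = 36.00 mol
n/ν → G: 11.05, A: 9.000; A is limiting.
n(B) = (2/4) × 36.00 = 18.00 mol
mass = 18.00 × 228.56 = 4114 g

4114 g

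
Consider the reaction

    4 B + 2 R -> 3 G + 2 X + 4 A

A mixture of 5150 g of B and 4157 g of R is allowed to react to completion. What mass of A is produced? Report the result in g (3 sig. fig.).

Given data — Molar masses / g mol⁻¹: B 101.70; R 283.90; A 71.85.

2100 g

n(B) = 5150 / 101.70 = 50.64 mol
n(R) = 4157 / 283.90 = 14.64 mol
n/ν → B: 12.66, R: 7.320; R is limiting.
n(A) = (4/2) × 14.64 = 29.28 mol
mass = 29.28 × 71.85 = 2104 g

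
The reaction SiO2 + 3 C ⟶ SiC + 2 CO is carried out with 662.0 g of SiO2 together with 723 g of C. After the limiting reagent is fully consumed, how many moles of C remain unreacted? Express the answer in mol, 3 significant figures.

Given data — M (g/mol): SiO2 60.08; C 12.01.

n(SiO2) = 662.0 / 60.08 = 11.02 mol
n(C) = 723.0 / 12.01 = 60.20 mol
n/ν → SiO2: 11.02, C: 20.07; SiO2 is limiting.
C consumed = (3/1) × 11.02 = 33.06 mol
C remaining = 60.20 − 33.06 = 27.14 mol

27.1 mol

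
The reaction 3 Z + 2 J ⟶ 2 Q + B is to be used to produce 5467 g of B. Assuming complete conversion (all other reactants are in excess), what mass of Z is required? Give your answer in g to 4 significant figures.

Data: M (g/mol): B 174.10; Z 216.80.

n(B) = 5467 / 174.10 = 31.40 mol
n(Z) = (3/1) × 31.40 = 94.20 mol
mass = 94.20 × 216.80 = 20420 g

20420 g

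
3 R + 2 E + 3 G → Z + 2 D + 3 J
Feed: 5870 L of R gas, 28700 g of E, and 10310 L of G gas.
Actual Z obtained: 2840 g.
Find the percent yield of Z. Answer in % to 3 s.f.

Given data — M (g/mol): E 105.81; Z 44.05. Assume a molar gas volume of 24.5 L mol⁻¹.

n(R) = 5870 / 24.5 = 239.6 mol
n(E) = 28700 / 105.81 = 271.2 mol
n(G) = 10310 / 24.5 = 420.8 mol
n/ν for R = 239.6/3 = 79.87
n/ν for E = 271.2/2 = 135.6
n/ν for G = 420.8/3 = 140.3
Smallest n/ν is R → limiting reagent.
theoretical n(Z) = (1/3) × 239.6 = 79.87 mol → 3518 g
% yield = 2840 / 3518 × 100 = 80.73 %

80.7 %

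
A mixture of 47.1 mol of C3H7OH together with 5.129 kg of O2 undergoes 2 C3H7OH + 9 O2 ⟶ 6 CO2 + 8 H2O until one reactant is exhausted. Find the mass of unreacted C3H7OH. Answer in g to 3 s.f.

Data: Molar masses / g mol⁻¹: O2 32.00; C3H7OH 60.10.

690 g

n(C3H7OH) = 47.10 mol
n(O2) = 5.129×1000 / 32.00 = 160.3 mol
n/ν for C3H7OH = 47.10/2 = 23.55
n/ν for O2 = 160.3/9 = 17.81
Smallest n/ν is O2 → limiting reagent.
C3H7OH consumed = (2/9) × 160.3 = 35.62 mol
C3H7OH remaining = 47.10 − 35.62 = 11.48 mol
mass = 11.48 × 60.10 = 689.9 g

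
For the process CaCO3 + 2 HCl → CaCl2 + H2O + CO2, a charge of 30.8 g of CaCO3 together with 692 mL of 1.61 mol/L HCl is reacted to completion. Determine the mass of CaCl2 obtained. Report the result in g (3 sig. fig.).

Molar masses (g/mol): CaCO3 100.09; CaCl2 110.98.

34.2 g

n(CaCO3) = 30.80 / 100.09 = 0.3077 mol
n(HCl) = 1.61 × 692.0/1000 = 1.114 mol
n/ν → CaCO3: 0.3077, HCl: 0.5570; CaCO3 is limiting.
n(CaCl2) = (1/1) × 0.3077 = 0.3077 mol
mass = 0.3077 × 110.98 = 34.15 g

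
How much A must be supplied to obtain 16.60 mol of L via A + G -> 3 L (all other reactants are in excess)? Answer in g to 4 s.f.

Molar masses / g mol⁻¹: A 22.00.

n(L) = 16.60 mol
n(A) = (1/3) × 16.60 = 5.533 mol
mass = 5.533 × 22.00 = 121.7 g

121.7 g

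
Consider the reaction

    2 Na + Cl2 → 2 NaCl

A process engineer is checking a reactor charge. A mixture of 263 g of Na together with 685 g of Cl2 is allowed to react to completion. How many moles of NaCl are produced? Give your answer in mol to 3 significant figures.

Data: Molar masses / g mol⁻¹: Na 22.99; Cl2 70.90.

11.4 mol

n(Na) = 263.0 / 22.99 = 11.44 mol
n(Cl2) = 685.0 / 70.90 = 9.661 mol
n/ν for Na = 11.44/2 = 5.720
n/ν for Cl2 = 9.661/1 = 9.661
Smallest n/ν is Na → limiting reagent.
n(NaCl) = (2/2) × 11.44 = 11.44 mol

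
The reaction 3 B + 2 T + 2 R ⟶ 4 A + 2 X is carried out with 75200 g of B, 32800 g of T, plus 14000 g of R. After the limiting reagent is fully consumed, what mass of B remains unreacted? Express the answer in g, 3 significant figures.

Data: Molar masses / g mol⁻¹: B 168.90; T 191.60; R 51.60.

n(B) = 75200 / 168.90 = 445.2 mol
n(T) = 32800 / 191.60 = 171.2 mol
n(R) = 14000 / 51.60 = 271.3 mol
n/ν for B = 445.2/3 = 148.4
n/ν for T = 171.2/2 = 85.60
n/ν for R = 271.3/2 = 135.7
Smallest n/ν is T → limiting reagent.
B consumed = (3/2) × 171.2 = 256.8 mol
B remaining = 445.2 − 256.8 = 188.4 mol
mass = 188.4 × 168.90 = 31820 g

31800 g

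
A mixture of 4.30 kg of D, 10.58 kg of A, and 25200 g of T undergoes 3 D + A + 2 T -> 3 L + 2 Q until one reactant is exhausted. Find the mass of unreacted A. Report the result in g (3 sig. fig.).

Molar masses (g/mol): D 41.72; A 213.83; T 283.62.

n(D) = 4.300×1000 / 41.72 = 103.1 mol
n(A) = 10.58×1000 / 213.83 = 49.48 mol
n(T) = 25200 / 283.62 = 88.85 mol
n/ν for D = 103.1/3 = 34.37
n/ν for A = 49.48/1 = 49.48
n/ν for T = 88.85/2 = 44.43
Smallest n/ν is D → limiting reagent.
A consumed = (1/3) × 103.1 = 34.37 mol
A remaining = 49.48 − 34.37 = 15.11 mol
mass = 15.11 × 213.83 = 3231 g

3230 g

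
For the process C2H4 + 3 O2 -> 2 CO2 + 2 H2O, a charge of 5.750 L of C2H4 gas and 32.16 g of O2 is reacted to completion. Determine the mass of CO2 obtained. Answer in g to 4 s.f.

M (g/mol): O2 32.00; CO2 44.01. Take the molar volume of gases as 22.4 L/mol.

22.59 g

n(C2H4) = 5.750 / 22.4 = 0.2567 mol
n(O2) = 32.16 / 32.00 = 1.005 mol
n/ν for C2H4 = 0.2567/1 = 0.2567
n/ν for O2 = 1.005/3 = 0.3350
Smallest n/ν is C2H4 → limiting reagent.
n(CO2) = (2/1) × 0.2567 = 0.5134 mol
mass = 0.5134 × 44.01 = 22.59 g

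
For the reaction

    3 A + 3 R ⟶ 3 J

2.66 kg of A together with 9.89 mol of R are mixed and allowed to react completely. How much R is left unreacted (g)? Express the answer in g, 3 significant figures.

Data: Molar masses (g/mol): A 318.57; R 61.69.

n(A) = 2.660×1000 / 318.57 = 8.350 mol
n(R) = 9.890 mol
n/ν for A = 8.350/3 = 2.783
n/ν for R = 9.890/3 = 3.297
Smallest n/ν is A → limiting reagent.
R consumed = (3/3) × 8.350 = 8.350 mol
R remaining = 9.890 − 8.350 = 1.540 mol
mass = 1.540 × 61.69 = 95.00 g

95.0 g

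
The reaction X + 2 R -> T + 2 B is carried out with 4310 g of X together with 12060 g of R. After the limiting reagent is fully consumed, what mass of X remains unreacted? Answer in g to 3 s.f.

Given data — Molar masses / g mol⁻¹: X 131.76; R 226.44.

n(X) = 4310 / 131.76 = 32.71 mol
n(R) = 12060 / 226.44 = 53.26 mol
n/ν for X = 32.71/1 = 32.71
n/ν for R = 53.26/2 = 26.63
Smallest n/ν is R → limiting reagent.
X consumed = (1/2) × 53.26 = 26.63 mol
X remaining = 32.71 − 26.63 = 6.080 mol
mass = 6.080 × 131.76 = 801.1 g

801 g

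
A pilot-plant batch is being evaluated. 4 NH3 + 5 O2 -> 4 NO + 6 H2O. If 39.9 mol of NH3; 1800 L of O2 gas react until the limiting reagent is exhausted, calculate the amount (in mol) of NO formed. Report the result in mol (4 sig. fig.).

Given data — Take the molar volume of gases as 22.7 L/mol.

n(NH3) = 39.90 mol
n(O2) = 1800 / 22.7 = 79.30 mol
n/ν for NH3 = 39.90/4 = 9.975
n/ν for O2 = 79.30/5 = 15.86
Smallest n/ν is NH3 → limiting reagent.
n(NO) = (4/4) × 39.90 = 39.90 mol

39.90 mol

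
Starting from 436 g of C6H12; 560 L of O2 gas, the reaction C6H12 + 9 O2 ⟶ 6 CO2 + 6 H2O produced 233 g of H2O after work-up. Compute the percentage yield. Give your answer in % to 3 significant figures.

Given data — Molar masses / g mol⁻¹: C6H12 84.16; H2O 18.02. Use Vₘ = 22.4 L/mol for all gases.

77.6 %

n(C6H12) = 436.0 / 84.16 = 5.181 mol
n(O2) = 560.0 / 22.4 = 25.00 mol
n/ν for C6H12 = 5.181/1 = 5.181
n/ν for O2 = 25.00/9 = 2.778
Smallest n/ν is O2 → limiting reagent.
theoretical n(H2O) = (6/9) × 25.00 = 16.67 mol → 300.4 g
% yield = 233 / 300.4 × 100 = 77.56 %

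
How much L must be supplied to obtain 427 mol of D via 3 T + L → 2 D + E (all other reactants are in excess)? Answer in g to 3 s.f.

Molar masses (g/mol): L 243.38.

n(D) = 427.0 mol
n(L) = (1/2) × 427.0 = 213.5 mol
mass = 213.5 × 243.38 = 51960 g

52000 g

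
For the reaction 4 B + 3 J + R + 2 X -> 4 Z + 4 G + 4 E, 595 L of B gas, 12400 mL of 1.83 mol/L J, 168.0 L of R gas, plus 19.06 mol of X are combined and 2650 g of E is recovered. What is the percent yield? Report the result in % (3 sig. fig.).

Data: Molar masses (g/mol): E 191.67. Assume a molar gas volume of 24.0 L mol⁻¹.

55.8 %

n(B) = 595.0 / 24.0 = 24.79 mol
n(J) = 1.83 × 12400/1000 = 22.69 mol
n(R) = 168.0 / 24.0 = 7.000 mol
n(X) = 19.06 mol
n/ν → B: 6.198, J: 7.563, R: 7.000, X: 9.530; B is limiting.
theoretical n(E) = (4/4) × 24.79 = 24.79 mol → 4751 g
% yield = 2650 / 4751 × 100 = 55.78 %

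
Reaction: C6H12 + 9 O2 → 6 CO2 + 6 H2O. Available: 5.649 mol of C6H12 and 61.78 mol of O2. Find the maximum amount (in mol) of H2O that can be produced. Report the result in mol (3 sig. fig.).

n(C6H12) = 5.649 mol
n(O2) = 61.78 mol
n/ν for C6H12 = 5.649/1 = 5.649
n/ν for O2 = 61.78/9 = 6.864
Smallest n/ν is C6H12 → limiting reagent.
n(H2O) = (6/1) × 5.649 = 33.89 mol

33.9 mol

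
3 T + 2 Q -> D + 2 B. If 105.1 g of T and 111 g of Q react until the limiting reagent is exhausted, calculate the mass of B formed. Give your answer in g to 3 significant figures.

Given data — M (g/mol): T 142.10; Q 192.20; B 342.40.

n(T) = 105.1 / 142.10 = 0.7396 mol
n(Q) = 111.0 / 192.20 = 0.5775 mol
n/ν for T = 0.7396/3 = 0.2465
n/ν for Q = 0.5775/2 = 0.2888
Smallest n/ν is T → limiting reagent.
n(B) = (2/3) × 0.7396 = 0.4931 mol
mass = 0.4931 × 342.40 = 168.8 g

169 g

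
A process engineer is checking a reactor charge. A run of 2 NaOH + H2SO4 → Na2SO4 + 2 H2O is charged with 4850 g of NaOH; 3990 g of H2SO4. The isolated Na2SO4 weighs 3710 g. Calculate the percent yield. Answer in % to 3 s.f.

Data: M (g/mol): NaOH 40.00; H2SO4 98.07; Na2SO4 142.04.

n(NaOH) = 4850 / 40.00 = 121.3 mol
n(H2SO4) = 3990 / 98.07 = 40.69 mol
n/ν → NaOH: 60.65, H2SO4: 40.69; H2SO4 is limiting.
theoretical n(Na2SO4) = (1/1) × 40.69 = 40.69 mol → 5780 g
% yield = 3710 / 5780 × 100 = 64.19 %

64.2 %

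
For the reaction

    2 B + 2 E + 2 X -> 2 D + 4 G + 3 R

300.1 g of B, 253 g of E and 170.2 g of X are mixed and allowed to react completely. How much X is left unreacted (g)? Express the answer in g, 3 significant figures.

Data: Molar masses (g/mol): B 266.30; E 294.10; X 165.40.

27.9 g

n(B) = 300.1 / 266.30 = 1.127 mol
n(E) = 253.0 / 294.10 = 0.8603 mol
n(X) = 170.2 / 165.40 = 1.029 mol
n/ν for B = 1.127/2 = 0.5635
n/ν for E = 0.8603/2 = 0.4302
n/ν for X = 1.029/2 = 0.5145
Smallest n/ν is E → limiting reagent.
X consumed = (2/2) × 0.8603 = 0.8603 mol
X remaining = 1.029 − 0.8603 = 0.1687 mol
mass = 0.1687 × 165.40 = 27.90 g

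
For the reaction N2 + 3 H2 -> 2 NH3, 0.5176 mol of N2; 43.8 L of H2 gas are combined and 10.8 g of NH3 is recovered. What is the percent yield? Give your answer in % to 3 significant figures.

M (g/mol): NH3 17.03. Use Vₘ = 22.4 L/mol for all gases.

61.3 %

n(N2) = 0.5176 mol
n(H2) = 43.80 / 22.4 = 1.955 mol
n/ν for N2 = 0.5176/1 = 0.5176
n/ν for H2 = 1.955/3 = 0.6517
Smallest n/ν is N2 → limiting reagent.
theoretical n(NH3) = (2/1) × 0.5176 = 1.035 mol → 17.63 g
% yield = 10.8 / 17.63 × 100 = 61.26 %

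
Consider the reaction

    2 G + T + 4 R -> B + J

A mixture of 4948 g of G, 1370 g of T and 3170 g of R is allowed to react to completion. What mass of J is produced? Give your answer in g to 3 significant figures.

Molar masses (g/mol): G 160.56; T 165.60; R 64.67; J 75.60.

n(G) = 4948 / 160.56 = 30.82 mol
n(T) = 1370 / 165.60 = 8.273 mol
n(R) = 3170 / 64.67 = 49.02 mol
n/ν for G = 30.82/2 = 15.41
n/ν for T = 8.273/1 = 8.273
n/ν for R = 49.02/4 = 12.26
Smallest n/ν is T → limiting reagent.
n(J) = (1/1) × 8.273 = 8.273 mol
mass = 8.273 × 75.60 = 625.4 g

625 g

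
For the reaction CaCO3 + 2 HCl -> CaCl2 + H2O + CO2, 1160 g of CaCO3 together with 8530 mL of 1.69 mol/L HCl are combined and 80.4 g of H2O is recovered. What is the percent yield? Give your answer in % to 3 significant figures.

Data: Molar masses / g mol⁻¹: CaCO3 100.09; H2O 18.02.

61.9 %

n(CaCO3) = 1160 / 100.09 = 11.59 mol
n(HCl) = 1.69 × 8530/1000 = 14.42 mol
n/ν for CaCO3 = 11.59/1 = 11.59
n/ν for HCl = 14.42/2 = 7.210
Smallest n/ν is HCl → limiting reagent.
theoretical n(H2O) = (1/2) × 14.42 = 7.210 mol → 129.9 g
% yield = 80.4 / 129.9 × 100 = 61.89 %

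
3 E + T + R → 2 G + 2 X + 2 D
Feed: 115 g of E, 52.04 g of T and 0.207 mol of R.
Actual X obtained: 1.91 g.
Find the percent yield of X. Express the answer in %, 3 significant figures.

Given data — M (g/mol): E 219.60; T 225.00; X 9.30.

58.8 %

n(E) = 115.0 / 219.60 = 0.5237 mol
n(T) = 52.04 / 225.00 = 0.2313 mol
n(R) = 0.2070 mol
n/ν for E = 0.5237/3 = 0.1746
n/ν for T = 0.2313/1 = 0.2313
n/ν for R = 0.2070/1 = 0.2070
Smallest n/ν is E → limiting reagent.
theoretical n(X) = (2/3) × 0.5237 = 0.3491 mol → 3.247 g
% yield = 1.91 / 3.247 × 100 = 58.82 %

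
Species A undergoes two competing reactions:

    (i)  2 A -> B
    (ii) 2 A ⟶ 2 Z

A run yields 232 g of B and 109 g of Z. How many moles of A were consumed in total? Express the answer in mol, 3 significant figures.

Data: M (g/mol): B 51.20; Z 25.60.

n(B) = 232 / 51.20 = 4.531 mol
n(Z) = 109 / 25.60 = 4.258 mol
n(A) via (i) = (2/1)×4.531 = 9.062 mol
n(A) via (ii) = (2/2)×4.258 = 4.258 mol
total n(A) = 9.062 + 4.258 = 13.32 mol

13.3 mol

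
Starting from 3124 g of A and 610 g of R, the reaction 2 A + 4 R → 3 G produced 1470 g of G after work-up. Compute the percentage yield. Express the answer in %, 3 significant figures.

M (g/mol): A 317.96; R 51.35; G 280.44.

n(A) = 3124 / 317.96 = 9.825 mol
n(R) = 610.0 / 51.35 = 11.88 mol
n/ν → A: 4.913, R: 2.970; R is limiting.
theoretical n(G) = (3/4) × 11.88 = 8.910 mol → 2499 g
% yield = 1470 / 2499 × 100 = 58.82 %

58.8 %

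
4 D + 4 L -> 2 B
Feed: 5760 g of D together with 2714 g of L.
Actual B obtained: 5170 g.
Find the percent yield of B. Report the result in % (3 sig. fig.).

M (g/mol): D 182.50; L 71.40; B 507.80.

n(D) = 5760 / 182.50 = 31.56 mol
n(L) = 2714 / 71.40 = 38.01 mol
n/ν for D = 31.56/4 = 7.890
n/ν for L = 38.01/4 = 9.503
Smallest n/ν is D → limiting reagent.
theoretical n(B) = (2/4) × 31.56 = 15.78 mol → 8013 g
% yield = 5170 / 8013 × 100 = 64.52 %

64.5 %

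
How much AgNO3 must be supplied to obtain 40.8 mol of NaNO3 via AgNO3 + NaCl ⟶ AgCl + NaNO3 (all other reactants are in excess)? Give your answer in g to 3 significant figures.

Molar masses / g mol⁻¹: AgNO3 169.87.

n(NaNO3) = 40.80 mol
n(AgNO3) = (1/1) × 40.80 = 40.80 mol
mass = 40.80 × 169.87 = 6931 g

6930 g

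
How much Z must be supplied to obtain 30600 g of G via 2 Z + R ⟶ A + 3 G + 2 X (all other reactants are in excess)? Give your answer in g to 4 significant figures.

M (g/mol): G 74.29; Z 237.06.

n(G) = 30600 / 74.29 = 411.9 mol
n(Z) = (2/3) × 411.9 = 274.6 mol
mass = 274.6 × 237.06 = 65100 g

65100 g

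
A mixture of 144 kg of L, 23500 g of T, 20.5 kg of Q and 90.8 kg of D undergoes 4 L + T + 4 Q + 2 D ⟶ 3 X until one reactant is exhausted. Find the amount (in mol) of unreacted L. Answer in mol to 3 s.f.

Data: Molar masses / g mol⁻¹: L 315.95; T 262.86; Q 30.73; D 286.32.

98.2 mol

n(L) = 144.0×1000 / 315.95 = 455.8 mol
n(T) = 23500 / 262.86 = 89.40 mol
n(Q) = 20.50×1000 / 30.73 = 667.1 mol
n(D) = 90.80×1000 / 286.32 = 317.1 mol
n/ν → L: 114.0, T: 89.40, Q: 166.8, D: 158.6; T is limiting.
L consumed = (4/1) × 89.40 = 357.6 mol
L remaining = 455.8 − 357.6 = 98.20 mol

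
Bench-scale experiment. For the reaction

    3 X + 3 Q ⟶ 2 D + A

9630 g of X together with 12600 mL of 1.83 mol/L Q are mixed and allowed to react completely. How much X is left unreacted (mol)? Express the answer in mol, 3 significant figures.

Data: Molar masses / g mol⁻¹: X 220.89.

n(X) = 9630 / 220.89 = 43.60 mol
n(Q) = 1.83 × 12600/1000 = 23.06 mol
n/ν for X = 43.60/3 = 14.53
n/ν for Q = 23.06/3 = 7.687
Smallest n/ν is Q → limiting reagent.
X consumed = (3/3) × 23.06 = 23.06 mol
X remaining = 43.60 − 23.06 = 20.54 mol

20.5 mol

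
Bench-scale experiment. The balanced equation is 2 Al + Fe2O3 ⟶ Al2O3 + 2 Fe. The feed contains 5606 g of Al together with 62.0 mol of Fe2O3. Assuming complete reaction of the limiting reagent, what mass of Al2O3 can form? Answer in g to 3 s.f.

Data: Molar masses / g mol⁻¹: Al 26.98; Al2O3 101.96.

6320 g

n(Al) = 5606 / 26.98 = 207.8 mol
n(Fe2O3) = 62.00 mol
n/ν → Al: 103.9, Fe2O3: 62.00; Fe2O3 is limiting.
n(Al2O3) = (1/1) × 62.00 = 62.00 mol
mass = 62.00 × 101.96 = 6322 g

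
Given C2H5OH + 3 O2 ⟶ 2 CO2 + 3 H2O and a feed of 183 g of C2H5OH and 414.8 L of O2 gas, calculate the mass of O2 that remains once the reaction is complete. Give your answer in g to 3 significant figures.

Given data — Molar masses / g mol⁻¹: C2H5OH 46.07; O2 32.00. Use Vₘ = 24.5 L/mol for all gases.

160 g

n(C2H5OH) = 183.0 / 46.07 = 3.972 mol
n(O2) = 414.8 / 24.5 = 16.93 mol
n/ν for C2H5OH = 3.972/1 = 3.972
n/ν for O2 = 16.93/3 = 5.643
Smallest n/ν is C2H5OH → limiting reagent.
O2 consumed = (3/1) × 3.972 = 11.92 mol
O2 remaining = 16.93 − 11.92 = 5.010 mol
mass = 5.010 × 32.00 = 160.3 g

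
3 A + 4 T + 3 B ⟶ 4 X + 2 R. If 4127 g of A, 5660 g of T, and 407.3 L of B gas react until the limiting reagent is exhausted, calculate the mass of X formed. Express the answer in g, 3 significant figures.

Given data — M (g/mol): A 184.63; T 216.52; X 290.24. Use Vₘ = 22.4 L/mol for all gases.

7040 g

n(A) = 4127 / 184.63 = 22.35 mol
n(T) = 5660 / 216.52 = 26.14 mol
n(B) = 407.3 / 22.4 = 18.18 mol
n/ν for A = 22.35/3 = 7.450
n/ν for T = 26.14/4 = 6.535
n/ν for B = 18.18/3 = 6.060
Smallest n/ν is B → limiting reagent.
n(X) = (4/3) × 18.18 = 24.24 mol
mass = 24.24 × 290.24 = 7035 g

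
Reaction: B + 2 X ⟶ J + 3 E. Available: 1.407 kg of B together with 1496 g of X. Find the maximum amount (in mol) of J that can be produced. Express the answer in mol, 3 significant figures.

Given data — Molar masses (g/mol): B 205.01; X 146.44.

5.11 mol

n(B) = 1.407×1000 / 205.01 = 6.863 mol
n(X) = 1496 / 146.44 = 10.22 mol
n/ν for B = 6.863/1 = 6.863
n/ν for X = 10.22/2 = 5.110
Smallest n/ν is X → limiting reagent.
n(J) = (1/2) × 10.22 = 5.110 mol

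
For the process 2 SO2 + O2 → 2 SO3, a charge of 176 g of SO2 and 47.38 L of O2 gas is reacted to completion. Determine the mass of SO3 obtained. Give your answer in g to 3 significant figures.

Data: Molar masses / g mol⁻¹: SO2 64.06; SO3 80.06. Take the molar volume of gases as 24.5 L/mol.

220 g

n(SO2) = 176.0 / 64.06 = 2.747 mol
n(O2) = 47.38 / 24.5 = 1.934 mol
n/ν for SO2 = 2.747/2 = 1.374
n/ν for O2 = 1.934/1 = 1.934
Smallest n/ν is SO2 → limiting reagent.
n(SO3) = (2/2) × 2.747 = 2.747 mol
mass = 2.747 × 80.06 = 219.9 g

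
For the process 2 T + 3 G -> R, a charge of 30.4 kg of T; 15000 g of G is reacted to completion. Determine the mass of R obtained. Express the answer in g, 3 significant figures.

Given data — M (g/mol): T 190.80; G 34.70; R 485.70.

n(T) = 30.40×1000 / 190.80 = 159.3 mol
n(G) = 15000 / 34.70 = 432.3 mol
n/ν → T: 79.65, G: 144.1; T is limiting.
n(R) = (1/2) × 159.3 = 79.65 mol
mass = 79.65 × 485.70 = 38690 g

38700 g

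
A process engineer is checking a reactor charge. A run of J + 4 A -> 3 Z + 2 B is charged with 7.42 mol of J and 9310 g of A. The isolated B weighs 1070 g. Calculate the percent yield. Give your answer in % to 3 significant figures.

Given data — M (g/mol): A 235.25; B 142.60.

n(J) = 7.420 mol
n(A) = 9310 / 235.25 = 39.57 mol
n/ν → J: 7.420, A: 9.893; J is limiting.
theoretical n(B) = (2/1) × 7.420 = 14.84 mol → 2116 g
% yield = 1070 / 2116 × 100 = 50.57 %

50.6 %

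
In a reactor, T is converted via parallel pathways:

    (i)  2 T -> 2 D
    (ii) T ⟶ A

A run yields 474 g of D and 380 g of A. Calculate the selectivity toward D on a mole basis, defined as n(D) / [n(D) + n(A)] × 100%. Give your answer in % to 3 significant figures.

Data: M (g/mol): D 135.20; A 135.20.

n(D) = 474 / 135.20 = 3.506 mol
n(A) = 380 / 135.20 = 2.811 mol
selectivity = 3.506/(3.506+2.811) × 100 = 55.50 %

55.5 %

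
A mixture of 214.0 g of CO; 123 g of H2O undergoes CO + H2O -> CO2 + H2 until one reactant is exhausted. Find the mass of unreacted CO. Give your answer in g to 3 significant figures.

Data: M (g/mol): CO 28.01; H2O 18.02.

n(CO) = 214.0 / 28.01 = 7.640 mol
n(H2O) = 123.0 / 18.02 = 6.826 mol
n/ν for CO = 7.640/1 = 7.640
n/ν for H2O = 6.826/1 = 6.826
Smallest n/ν is H2O → limiting reagent.
CO consumed = (1/1) × 6.826 = 6.826 mol
CO remaining = 7.640 − 6.826 = 0.8140 mol
mass = 0.8140 × 28.01 = 22.80 g

22.8 g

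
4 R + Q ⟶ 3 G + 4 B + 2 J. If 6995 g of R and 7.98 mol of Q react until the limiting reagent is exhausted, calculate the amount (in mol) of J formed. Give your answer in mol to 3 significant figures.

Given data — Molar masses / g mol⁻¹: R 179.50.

16.0 mol

n(R) = 6995 / 179.50 = 38.97 mol
n(Q) = 7.980 mol
n/ν for R = 38.97/4 = 9.743
n/ν for Q = 7.980/1 = 7.980
Smallest n/ν is Q → limiting reagent.
n(J) = (2/1) × 7.980 = 15.96 mol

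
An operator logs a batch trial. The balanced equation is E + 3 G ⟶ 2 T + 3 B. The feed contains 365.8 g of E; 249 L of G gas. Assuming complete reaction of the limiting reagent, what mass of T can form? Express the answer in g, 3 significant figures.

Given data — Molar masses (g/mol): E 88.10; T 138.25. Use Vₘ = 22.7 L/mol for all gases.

1010 g

n(E) = 365.8 / 88.10 = 4.152 mol
n(G) = 249.0 / 22.7 = 10.97 mol
n/ν for E = 4.152/1 = 4.152
n/ν for G = 10.97/3 = 3.657
Smallest n/ν is G → limiting reagent.
n(T) = (2/3) × 10.97 = 7.313 mol
mass = 7.313 × 138.25 = 1011 g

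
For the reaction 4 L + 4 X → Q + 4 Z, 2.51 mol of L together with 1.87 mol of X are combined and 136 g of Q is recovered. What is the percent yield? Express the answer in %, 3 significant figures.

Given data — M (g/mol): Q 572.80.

50.8 %

n(L) = 2.510 mol
n(X) = 1.870 mol
n/ν for L = 2.510/4 = 0.6275
n/ν for X = 1.870/4 = 0.4675
Smallest n/ν is X → limiting reagent.
theoretical n(Q) = (1/4) × 1.870 = 0.4675 mol → 267.8 g
% yield = 136 / 267.8 × 100 = 50.78 %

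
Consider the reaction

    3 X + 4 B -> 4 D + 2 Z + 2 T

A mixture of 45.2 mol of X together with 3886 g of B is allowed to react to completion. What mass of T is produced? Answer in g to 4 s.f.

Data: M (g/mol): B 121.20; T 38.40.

n(X) = 45.20 mol
n(B) = 3886 / 121.20 = 32.06 mol
n/ν for X = 45.20/3 = 15.07
n/ν for B = 32.06/4 = 8.015
Smallest n/ν is B → limiting reagent.
n(T) = (2/4) × 32.06 = 16.03 mol
mass = 16.03 × 38.40 = 615.6 g

615.6 g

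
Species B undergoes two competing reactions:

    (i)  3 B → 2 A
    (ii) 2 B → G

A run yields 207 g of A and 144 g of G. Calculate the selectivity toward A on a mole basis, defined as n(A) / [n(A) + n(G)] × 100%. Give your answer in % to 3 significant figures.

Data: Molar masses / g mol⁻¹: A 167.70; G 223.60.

65.7 %

n(A) = 207 / 167.70 = 1.234 mol
n(G) = 144 / 223.60 = 0.6440 mol
selectivity = 1.234/(1.234+0.6440) × 100 = 65.71 %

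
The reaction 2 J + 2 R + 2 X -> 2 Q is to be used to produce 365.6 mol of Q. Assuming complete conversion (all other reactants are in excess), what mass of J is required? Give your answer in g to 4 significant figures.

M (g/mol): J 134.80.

n(Q) = 365.6 mol
n(J) = (2/2) × 365.6 = 365.6 mol
mass = 365.6 × 134.80 = 49280 g

49280 g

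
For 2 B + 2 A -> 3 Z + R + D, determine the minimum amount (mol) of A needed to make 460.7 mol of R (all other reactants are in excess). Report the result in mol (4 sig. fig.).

n(R) = 460.7 mol
n(A) = (2/1) × 460.7 = 921.4 mol

921.4 mol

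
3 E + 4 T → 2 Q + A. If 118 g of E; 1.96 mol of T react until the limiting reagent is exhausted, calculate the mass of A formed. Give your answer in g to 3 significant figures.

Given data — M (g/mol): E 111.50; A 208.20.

73.4 g

n(E) = 118.0 / 111.50 = 1.058 mol
n(T) = 1.960 mol
n/ν for E = 1.058/3 = 0.3527
n/ν for T = 1.960/4 = 0.4900
Smallest n/ν is E → limiting reagent.
n(A) = (1/3) × 1.058 = 0.3527 mol
mass = 0.3527 × 208.20 = 73.43 g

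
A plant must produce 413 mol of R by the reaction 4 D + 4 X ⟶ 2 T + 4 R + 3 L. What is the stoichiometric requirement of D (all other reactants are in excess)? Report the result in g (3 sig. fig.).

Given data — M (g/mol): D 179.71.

n(R) = 413.0 mol
n(D) = (4/4) × 413.0 = 413.0 mol
mass = 413.0 × 179.71 = 74220 g

74200 g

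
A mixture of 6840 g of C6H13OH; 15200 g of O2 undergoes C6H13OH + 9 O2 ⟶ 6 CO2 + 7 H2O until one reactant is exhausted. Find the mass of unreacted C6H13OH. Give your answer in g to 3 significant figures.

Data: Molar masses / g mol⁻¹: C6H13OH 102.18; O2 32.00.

1450 g

n(C6H13OH) = 6840 / 102.18 = 66.94 mol
n(O2) = 15200 / 32.00 = 475.0 mol
n/ν for C6H13OH = 66.94/1 = 66.94
n/ν for O2 = 475.0/9 = 52.78
Smallest n/ν is O2 → limiting reagent.
C6H13OH consumed = (1/9) × 475.0 = 52.78 mol
C6H13OH remaining = 66.94 − 52.78 = 14.16 mol
mass = 14.16 × 102.18 = 1447 g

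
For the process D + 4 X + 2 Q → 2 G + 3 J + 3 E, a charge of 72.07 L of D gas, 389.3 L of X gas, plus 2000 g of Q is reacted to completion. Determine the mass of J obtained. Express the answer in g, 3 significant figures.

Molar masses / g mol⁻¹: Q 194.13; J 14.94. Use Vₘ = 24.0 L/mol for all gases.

n(D) = 72.07 / 24.0 = 3.003 mol
n(X) = 389.3 / 24.0 = 16.22 mol
n(Q) = 2000 / 194.13 = 10.30 mol
n/ν for D = 3.003/1 = 3.003
n/ν for X = 16.22/4 = 4.055
n/ν for Q = 10.30/2 = 5.150
Smallest n/ν is D → limiting reagent.
n(J) = (3/1) × 3.003 = 9.009 mol
mass = 9.009 × 14.94 = 134.6 g

135 g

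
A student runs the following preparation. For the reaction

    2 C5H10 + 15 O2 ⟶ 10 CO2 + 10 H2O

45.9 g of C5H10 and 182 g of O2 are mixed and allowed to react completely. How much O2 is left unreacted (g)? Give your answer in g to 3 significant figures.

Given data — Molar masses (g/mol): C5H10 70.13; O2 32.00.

24.9 g

n(C5H10) = 45.90 / 70.13 = 0.6545 mol
n(O2) = 182.0 / 32.00 = 5.688 mol
n/ν for C5H10 = 0.6545/2 = 0.3273
n/ν for O2 = 5.688/15 = 0.3792
Smallest n/ν is C5H10 → limiting reagent.
O2 consumed = (15/2) × 0.6545 = 4.909 mol
O2 remaining = 5.688 − 4.909 = 0.7790 mol
mass = 0.7790 × 32.00 = 24.93 g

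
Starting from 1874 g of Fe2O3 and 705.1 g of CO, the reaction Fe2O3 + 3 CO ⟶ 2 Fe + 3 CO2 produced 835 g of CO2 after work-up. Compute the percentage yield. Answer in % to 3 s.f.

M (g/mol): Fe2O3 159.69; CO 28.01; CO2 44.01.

75.4 %

n(Fe2O3) = 1874 / 159.69 = 11.74 mol
n(CO) = 705.1 / 28.01 = 25.17 mol
n/ν for Fe2O3 = 11.74/1 = 11.74
n/ν for CO = 25.17/3 = 8.390
Smallest n/ν is CO → limiting reagent.
theoretical n(CO2) = (3/3) × 25.17 = 25.17 mol → 1108 g
% yield = 835 / 1108 × 100 = 75.36 %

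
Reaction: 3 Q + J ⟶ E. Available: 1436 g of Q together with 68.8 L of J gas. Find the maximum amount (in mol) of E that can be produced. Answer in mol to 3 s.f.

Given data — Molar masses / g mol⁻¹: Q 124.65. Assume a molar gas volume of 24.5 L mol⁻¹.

2.81 mol

n(Q) = 1436 / 124.65 = 11.52 mol
n(J) = 68.80 / 24.5 = 2.808 mol
n/ν for Q = 11.52/3 = 3.840
n/ν for J = 2.808/1 = 2.808
Smallest n/ν is J → limiting reagent.
n(E) = (1/1) × 2.808 = 2.808 mol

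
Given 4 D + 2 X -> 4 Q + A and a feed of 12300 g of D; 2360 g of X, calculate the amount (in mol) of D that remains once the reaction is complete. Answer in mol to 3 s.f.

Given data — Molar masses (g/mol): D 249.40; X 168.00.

21.2 mol

n(D) = 12300 / 249.40 = 49.32 mol
n(X) = 2360 / 168.00 = 14.05 mol
n/ν for D = 49.32/4 = 12.33
n/ν for X = 14.05/2 = 7.025
Smallest n/ν is X → limiting reagent.
D consumed = (4/2) × 14.05 = 28.10 mol
D remaining = 49.32 − 28.10 = 21.22 mol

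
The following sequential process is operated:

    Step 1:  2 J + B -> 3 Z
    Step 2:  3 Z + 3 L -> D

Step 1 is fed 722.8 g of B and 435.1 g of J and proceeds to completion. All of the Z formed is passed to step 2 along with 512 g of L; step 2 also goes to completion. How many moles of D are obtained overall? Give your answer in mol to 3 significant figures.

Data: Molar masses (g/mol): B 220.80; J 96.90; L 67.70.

2.25 mol

Step 1:
n(B) = 722.8 / 220.80 = 3.274 mol
n(J) = 435.1 / 96.90 = 4.490 mol
n/ν for B = 3.274/1 = 3.274
n/ν for J = 4.490/2 = 2.245
Smallest n/ν is J → limiting reagent.
n(Z) produced = (3/2) × 4.490 = 6.735 mol
Step 2:
n(Z) available = 6.735 mol
n(L) = 512.0 / 67.70 = 7.563 mol
n/ν for Z = 6.735/3 = 2.245
n/ν for L = 7.563/3 = 2.521
Smallest n/ν is Z → limiting reagent.
n(D) = (1/3) × 6.735 = 2.245 mol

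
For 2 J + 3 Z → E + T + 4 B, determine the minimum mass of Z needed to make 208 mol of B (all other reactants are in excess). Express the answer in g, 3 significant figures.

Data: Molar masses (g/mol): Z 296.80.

n(B) = 208.0 mol
n(Z) = (3/4) × 208.0 = 156.0 mol
mass = 156.0 × 296.80 = 46300 g

46300 g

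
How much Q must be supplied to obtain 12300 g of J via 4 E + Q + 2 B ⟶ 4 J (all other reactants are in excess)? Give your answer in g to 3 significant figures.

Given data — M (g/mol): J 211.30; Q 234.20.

n(J) = 12300 / 211.30 = 58.21 mol
n(Q) = (1/4) × 58.21 = 14.55 mol
mass = 14.55 × 234.20 = 3408 g

3410 g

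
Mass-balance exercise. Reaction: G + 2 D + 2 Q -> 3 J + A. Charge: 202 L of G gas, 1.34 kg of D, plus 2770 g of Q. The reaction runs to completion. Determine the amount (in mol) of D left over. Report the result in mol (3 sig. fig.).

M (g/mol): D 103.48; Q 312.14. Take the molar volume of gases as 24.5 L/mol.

n(G) = 202.0 / 24.5 = 8.245 mol
n(D) = 1.340×1000 / 103.48 = 12.95 mol
n(Q) = 2770 / 312.14 = 8.874 mol
n/ν → G: 8.245, D: 6.475, Q: 4.437; Q is limiting.
D consumed = (2/2) × 8.874 = 8.874 mol
D remaining = 12.95 − 8.874 = 4.076 mol

4.08 mol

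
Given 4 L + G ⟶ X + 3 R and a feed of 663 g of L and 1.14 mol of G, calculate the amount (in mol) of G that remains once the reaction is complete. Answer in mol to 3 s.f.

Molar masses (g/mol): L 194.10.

n(L) = 663.0 / 194.10 = 3.416 mol
n(G) = 1.140 mol
n/ν for L = 3.416/4 = 0.8540
n/ν for G = 1.140/1 = 1.140
Smallest n/ν is L → limiting reagent.
G consumed = (1/4) × 3.416 = 0.8540 mol
G remaining = 1.140 − 0.8540 = 0.2860 mol

0.286 mol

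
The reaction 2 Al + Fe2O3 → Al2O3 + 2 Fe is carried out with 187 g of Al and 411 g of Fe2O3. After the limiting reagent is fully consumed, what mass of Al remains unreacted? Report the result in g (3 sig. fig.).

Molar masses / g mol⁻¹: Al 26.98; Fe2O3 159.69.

48.1 g

n(Al) = 187.0 / 26.98 = 6.931 mol
n(Fe2O3) = 411.0 / 159.69 = 2.574 mol
n/ν → Al: 3.466, Fe2O3: 2.574; Fe2O3 is limiting.
Al consumed = (2/1) × 2.574 = 5.148 mol
Al remaining = 6.931 − 5.148 = 1.783 mol
mass = 1.783 × 26.98 = 48.11 g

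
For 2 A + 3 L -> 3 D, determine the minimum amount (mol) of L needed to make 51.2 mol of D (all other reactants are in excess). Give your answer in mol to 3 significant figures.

n(D) = 51.20 mol
n(L) = (3/3) × 51.20 = 51.20 mol

51.2 mol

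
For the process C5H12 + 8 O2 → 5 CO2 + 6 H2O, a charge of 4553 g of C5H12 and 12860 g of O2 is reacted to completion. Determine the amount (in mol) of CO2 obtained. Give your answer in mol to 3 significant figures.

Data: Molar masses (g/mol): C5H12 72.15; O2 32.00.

251 mol

n(C5H12) = 4553 / 72.15 = 63.10 mol
n(O2) = 12860 / 32.00 = 401.9 mol
n/ν → C5H12: 63.10, O2: 50.24; O2 is limiting.
n(CO2) = (5/8) × 401.9 = 251.2 mol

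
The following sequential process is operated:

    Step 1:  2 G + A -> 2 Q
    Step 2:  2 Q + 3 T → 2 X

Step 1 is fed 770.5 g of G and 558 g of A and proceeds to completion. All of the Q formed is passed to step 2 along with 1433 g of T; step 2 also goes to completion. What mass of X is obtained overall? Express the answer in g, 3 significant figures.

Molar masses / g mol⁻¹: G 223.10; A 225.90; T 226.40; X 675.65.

Step 1:
n(G) = 770.5 / 223.10 = 3.454 mol
n(A) = 558.0 / 225.90 = 2.470 mol
n/ν for G = 3.454/2 = 1.727
n/ν for A = 2.470/1 = 2.470
Smallest n/ν is G → limiting reagent.
n(Q) produced = (2/2) × 3.454 = 3.454 mol
Step 2:
n(Q) available = 3.454 mol
n(T) = 1433 / 226.40 = 6.330 mol
n/ν for Q = 3.454/2 = 1.727
n/ν for T = 6.330/3 = 2.110
Smallest n/ν is Q → limiting reagent.
n(X) = (2/2) × 3.454 = 3.454 mol
mass = 3.454 × 675.65 = 2334 g

2330 g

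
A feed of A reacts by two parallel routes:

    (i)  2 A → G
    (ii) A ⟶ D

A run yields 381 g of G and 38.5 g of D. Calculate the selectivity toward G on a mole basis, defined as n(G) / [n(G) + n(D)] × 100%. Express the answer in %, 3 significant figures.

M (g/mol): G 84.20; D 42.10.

n(G) = 381 / 84.20 = 4.525 mol
n(D) = 38.5 / 42.10 = 0.9145 mol
selectivity = 4.525/(4.525+0.9145) × 100 = 83.19 %

83.2 %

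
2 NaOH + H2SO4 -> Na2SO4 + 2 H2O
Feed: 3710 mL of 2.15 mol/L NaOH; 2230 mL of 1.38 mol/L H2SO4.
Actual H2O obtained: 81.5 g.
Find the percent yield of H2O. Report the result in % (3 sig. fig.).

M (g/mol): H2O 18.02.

n(NaOH) = 2.15 × 3710/1000 = 7.977 mol
n(H2SO4) = 1.38 × 2230/1000 = 3.077 mol
n/ν for NaOH = 7.977/2 = 3.989
n/ν for H2SO4 = 3.077/1 = 3.077
Smallest n/ν is H2SO4 → limiting reagent.
theoretical n(H2O) = (2/1) × 3.077 = 6.154 mol → 110.9 g
% yield = 81.5 / 110.9 × 100 = 73.49 %

73.5 %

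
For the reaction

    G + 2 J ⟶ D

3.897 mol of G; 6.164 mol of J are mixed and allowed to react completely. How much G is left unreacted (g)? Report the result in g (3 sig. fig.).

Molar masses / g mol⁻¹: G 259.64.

212 g

n(G) = 3.897 mol
n(J) = 6.164 mol
n/ν for G = 3.897/1 = 3.897
n/ν for J = 6.164/2 = 3.082
Smallest n/ν is J → limiting reagent.
G consumed = (1/2) × 6.164 = 3.082 mol
G remaining = 3.897 − 3.082 = 0.8150 mol
mass = 0.8150 × 259.64 = 211.6 g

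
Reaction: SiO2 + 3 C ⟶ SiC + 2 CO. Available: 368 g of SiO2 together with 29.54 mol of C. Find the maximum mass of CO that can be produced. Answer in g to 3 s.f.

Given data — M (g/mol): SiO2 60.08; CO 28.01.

n(SiO2) = 368.0 / 60.08 = 6.125 mol
n(C) = 29.54 mol
n/ν → SiO2: 6.125, C: 9.847; SiO2 is limiting.
n(CO) = (2/1) × 6.125 = 12.25 mol
mass = 12.25 × 28.01 = 343.1 g

343 g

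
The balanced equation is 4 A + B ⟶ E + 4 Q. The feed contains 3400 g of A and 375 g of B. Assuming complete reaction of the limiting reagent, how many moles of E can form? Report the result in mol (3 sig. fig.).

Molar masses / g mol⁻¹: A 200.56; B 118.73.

n(A) = 3400 / 200.56 = 16.95 mol
n(B) = 375.0 / 118.73 = 3.158 mol
n/ν → A: 4.238, B: 3.158; B is limiting.
n(E) = (1/1) × 3.158 = 3.158 mol

3.16 mol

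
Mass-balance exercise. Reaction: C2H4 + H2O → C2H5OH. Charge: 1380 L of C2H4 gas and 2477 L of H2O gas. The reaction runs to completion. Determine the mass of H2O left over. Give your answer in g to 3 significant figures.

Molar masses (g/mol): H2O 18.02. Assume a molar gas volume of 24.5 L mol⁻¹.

807 g

n(C2H4) = 1380 / 24.5 = 56.33 mol
n(H2O) = 2477 / 24.5 = 101.1 mol
n/ν → C2H4: 56.33, H2O: 101.1; C2H4 is limiting.
H2O consumed = (1/1) × 56.33 = 56.33 mol
H2O remaining = 101.1 − 56.33 = 44.77 mol
mass = 44.77 × 18.02 = 806.8 g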